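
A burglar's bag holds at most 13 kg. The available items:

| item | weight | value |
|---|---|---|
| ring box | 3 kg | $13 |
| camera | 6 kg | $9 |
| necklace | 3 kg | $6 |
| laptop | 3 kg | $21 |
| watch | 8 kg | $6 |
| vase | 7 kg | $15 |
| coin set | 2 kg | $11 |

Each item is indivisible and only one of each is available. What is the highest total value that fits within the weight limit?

$51

Check high-value combinations within 13 kg:
- ring box+necklace+laptop+coin set: weight 3+3+3+2=11, value 13+6+21+11=51
- ring box+laptop+vase: weight 3+3+7=13, value 13+21+15=49
- laptop+vase+coin set: weight 3+7+2=12, value 21+15+11=47
- ring box+laptop+coin set: weight 3+3+2=8, value 13+21+11=45
- ring box+camera+laptop: weight 3+6+3=12, value 13+9+21=43
Best: $51.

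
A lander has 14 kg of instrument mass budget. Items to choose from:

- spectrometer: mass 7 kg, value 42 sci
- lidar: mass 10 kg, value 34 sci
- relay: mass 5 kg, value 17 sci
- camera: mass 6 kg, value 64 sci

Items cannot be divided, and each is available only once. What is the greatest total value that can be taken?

Check high-value combinations within 14 kg:
- spectrometer+camera: mass 7+6=13, value 42+64=106
- relay+camera: mass 5+6=11, value 17+64=81
- camera: mass 6, value 64
Best: 106 sci.

106 sci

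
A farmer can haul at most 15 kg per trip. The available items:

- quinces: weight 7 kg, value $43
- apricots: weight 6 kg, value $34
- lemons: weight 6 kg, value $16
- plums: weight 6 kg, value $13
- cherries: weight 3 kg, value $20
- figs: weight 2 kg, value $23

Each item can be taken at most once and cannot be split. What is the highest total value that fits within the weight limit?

Check high-value combinations within 15 kg:
- quinces+apricots+figs: weight 7+6+2=15, value 43+34+23=100
- quinces+cherries+figs: weight 7+3+2=12, value 43+20+23=86
- quinces+lemons+figs: weight 7+6+2=15, value 43+16+23=82
Best: $100.

$100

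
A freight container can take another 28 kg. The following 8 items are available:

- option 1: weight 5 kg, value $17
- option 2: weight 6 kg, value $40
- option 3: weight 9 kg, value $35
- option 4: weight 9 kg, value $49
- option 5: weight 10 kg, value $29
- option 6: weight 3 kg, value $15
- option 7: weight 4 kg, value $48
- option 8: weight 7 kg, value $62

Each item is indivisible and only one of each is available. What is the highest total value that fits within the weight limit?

$199

Check high-value combinations within 28 kg:
- option 2+option 4+option 7+option 8: weight 6+9+4+7=26, value 40+49+48+62=199
- option 1+option 4+option 6+option 7+option 8: weight 5+9+3+4+7=28, value 17+49+15+48+62=191
- option 2+option 3+option 7+option 8: weight 6+9+4+7=26, value 40+35+48+62=185
Best: $199.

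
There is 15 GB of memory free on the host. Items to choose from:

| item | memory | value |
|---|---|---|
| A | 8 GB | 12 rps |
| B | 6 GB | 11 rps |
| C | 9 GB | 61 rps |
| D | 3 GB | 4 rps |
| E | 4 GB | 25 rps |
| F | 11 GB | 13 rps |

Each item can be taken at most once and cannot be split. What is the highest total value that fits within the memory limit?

Check high-value combinations within 15 GB:
- C+E: memory 9+4=13, value 61+25=86
- B+C: memory 6+9=15, value 11+61=72
- C+D: memory 9+3=12, value 61+4=65
Best: 86 rps.

86 rps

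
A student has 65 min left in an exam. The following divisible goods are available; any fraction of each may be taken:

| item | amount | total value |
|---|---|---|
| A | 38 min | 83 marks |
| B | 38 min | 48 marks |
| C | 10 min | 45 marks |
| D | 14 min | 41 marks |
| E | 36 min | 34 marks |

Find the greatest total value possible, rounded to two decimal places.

Take in order of value per unit:
- C (45/10 per unit): all 10 → value 45, running total 45.00
- D (41/14 per unit): all 14 → value 41, running total 86.00
- A (83/38 per unit): all 38 → value 83, running total 169.00
- B (48/38 per unit): 3 of 38 → value 3×48/38 = 3.7895, running total 172.79
Total 172.79.

172.79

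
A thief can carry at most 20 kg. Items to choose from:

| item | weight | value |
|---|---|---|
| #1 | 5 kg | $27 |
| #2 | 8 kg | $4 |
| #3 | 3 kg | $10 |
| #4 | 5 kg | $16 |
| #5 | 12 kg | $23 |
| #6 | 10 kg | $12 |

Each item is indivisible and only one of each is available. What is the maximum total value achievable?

$60

Check high-value combinations within 20 kg:
- #1+#3+#5: weight 5+3+12=20, value 27+10+23=60
- #1+#4+#6: weight 5+5+10=20, value 27+16+12=55
- #1+#3+#4: weight 5+3+5=13, value 27+10+16=53
Best: $60.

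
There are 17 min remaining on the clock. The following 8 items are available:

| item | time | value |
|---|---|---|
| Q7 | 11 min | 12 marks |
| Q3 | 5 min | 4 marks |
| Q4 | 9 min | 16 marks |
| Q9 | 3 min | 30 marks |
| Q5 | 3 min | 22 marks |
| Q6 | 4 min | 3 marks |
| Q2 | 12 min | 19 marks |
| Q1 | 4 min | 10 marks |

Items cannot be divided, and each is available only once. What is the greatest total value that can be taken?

68 marks

Check high-value combinations within 17 min:
- Q4+Q9+Q5: time 9+3+3=15, value 16+30+22=68
- Q3+Q9+Q5+Q1: time 5+3+3+4=15, value 4+30+22+10=66
- Q9+Q5+Q6+Q1: time 3+3+4+4=14, value 30+22+3+10=65
Best: 68 marks.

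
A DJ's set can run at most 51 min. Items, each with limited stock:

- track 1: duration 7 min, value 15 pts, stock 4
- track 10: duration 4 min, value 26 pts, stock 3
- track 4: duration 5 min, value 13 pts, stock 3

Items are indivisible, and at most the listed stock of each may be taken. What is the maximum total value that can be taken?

Best selections within duration 51 and stock limits:
- 4×track 1 + 3×track 10 + 2×track 4: duration 50, value 164
- 3×track 1 + 3×track 10 + 3×track 4: duration 48, value 162
- 4×track 1 + 3×track 10 + 1×track 4: duration 45, value 151
Best: 164 pts.

164 pts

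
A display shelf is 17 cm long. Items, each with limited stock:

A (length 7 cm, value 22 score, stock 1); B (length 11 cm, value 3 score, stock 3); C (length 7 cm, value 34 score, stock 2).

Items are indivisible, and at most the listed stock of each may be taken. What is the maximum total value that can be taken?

Best selections within length 17 and stock limits:
- 2×C: length 14, value 68
- 1×A + 1×C: length 14, value 56
- 1×C: length 7, value 34
Best: 68 score.

68 score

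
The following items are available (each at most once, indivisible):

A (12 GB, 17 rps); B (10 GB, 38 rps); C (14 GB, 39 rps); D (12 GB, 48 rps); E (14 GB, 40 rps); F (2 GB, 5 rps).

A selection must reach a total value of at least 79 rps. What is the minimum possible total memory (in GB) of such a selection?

Subsets with value ≥ 79, sorted by total memory:
- B+D: memory 22, value 86
- B+D+F: memory 24, value 91
- D+E: memory 26, value 88
Minimum memory: 22 GB.

22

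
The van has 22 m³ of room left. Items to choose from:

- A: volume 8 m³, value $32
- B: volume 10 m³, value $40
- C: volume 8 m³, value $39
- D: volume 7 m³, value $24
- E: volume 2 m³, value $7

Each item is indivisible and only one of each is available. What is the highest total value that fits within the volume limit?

Check high-value combinations within 22 m³:
- B+C+E: volume 10+8+2=20, value 40+39+7=86
- B+C: volume 10+8=18, value 40+39=79
- A+B+E: volume 8+10+2=20, value 32+40+7=79
Best: $86.

$86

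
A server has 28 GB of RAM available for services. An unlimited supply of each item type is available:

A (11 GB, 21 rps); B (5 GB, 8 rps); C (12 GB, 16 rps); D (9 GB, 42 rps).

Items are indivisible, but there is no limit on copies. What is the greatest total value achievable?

126 rps

Best value-per-unit is D at 42/9, and filling with it alone uses memory 3×9=27. No mix of the others beats 3×42 = 126.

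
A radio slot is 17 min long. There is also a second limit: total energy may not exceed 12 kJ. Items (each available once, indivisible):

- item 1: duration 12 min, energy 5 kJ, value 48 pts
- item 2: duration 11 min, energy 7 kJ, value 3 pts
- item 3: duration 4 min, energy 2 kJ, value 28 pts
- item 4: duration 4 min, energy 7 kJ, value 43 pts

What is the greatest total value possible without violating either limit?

91 pts

Feasible sets respecting both limits:
- item 1+item 4: duration 16, energy 12, value 91
- item 1+item 3: duration 16, energy 7, value 76
- item 3+item 4: duration 8, energy 9, value 71
- item 1: duration 12, energy 5, value 48
Best: 91 pts.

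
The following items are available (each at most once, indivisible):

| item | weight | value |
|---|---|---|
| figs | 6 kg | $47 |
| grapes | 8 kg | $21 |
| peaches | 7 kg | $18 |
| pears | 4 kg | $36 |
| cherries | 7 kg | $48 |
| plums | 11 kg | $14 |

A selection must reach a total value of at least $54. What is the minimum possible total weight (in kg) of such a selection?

10

Subsets with value ≥ 54, sorted by total weight:
- figs+pears: weight 10, value 83
- pears+cherries: weight 11, value 84
Minimum weight: 10 kg.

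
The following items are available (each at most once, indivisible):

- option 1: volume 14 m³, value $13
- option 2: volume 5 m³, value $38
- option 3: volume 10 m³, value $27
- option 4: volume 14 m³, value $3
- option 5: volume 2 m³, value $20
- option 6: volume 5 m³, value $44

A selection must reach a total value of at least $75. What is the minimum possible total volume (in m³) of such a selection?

Subsets with value ≥ 75, sorted by total volume:
- option 2+option 6: volume 10, value 82
- option 2+option 5+option 6: volume 12, value 102
- option 3+option 5+option 6: volume 17, value 91
Minimum volume: 10 m³.

10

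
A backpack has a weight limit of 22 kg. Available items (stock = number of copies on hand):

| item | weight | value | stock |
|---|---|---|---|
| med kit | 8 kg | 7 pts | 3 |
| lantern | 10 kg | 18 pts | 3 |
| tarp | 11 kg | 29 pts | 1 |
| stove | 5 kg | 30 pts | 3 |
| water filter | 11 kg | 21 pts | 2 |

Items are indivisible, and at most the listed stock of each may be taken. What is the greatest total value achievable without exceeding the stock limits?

Best selections within weight 22 and stock limits:
- 3×stove: weight 15, value 90
- 1×tarp + 2×stove: weight 21, value 89
- 2×stove + 1×water filter: weight 21, value 81
- 1×lantern + 2×stove: weight 20, value 78
Best: 90 pts.

90 pts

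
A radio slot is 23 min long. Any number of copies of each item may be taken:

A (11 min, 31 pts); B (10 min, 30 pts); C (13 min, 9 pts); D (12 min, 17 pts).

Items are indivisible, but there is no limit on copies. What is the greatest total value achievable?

62 pts

Best value-per-unit is B at 30/10; filling with it alone gives 2×30 = 60.
Optimal mix: 2×A → duration 22, value 62.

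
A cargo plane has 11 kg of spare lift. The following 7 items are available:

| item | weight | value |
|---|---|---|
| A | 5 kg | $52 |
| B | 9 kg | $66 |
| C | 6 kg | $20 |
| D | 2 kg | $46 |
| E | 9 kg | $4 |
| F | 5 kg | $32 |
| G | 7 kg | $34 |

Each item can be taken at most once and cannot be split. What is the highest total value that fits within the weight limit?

$112

Check high-value combinations within 11 kg:
- B+D: weight 9+2=11, value 66+46=112
- A+D: weight 5+2=7, value 52+46=98
- A+F: weight 5+5=10, value 52+32=84
- D+G: weight 2+7=9, value 46+34=80
- D+F: weight 2+5=7, value 46+32=78
Best: $112.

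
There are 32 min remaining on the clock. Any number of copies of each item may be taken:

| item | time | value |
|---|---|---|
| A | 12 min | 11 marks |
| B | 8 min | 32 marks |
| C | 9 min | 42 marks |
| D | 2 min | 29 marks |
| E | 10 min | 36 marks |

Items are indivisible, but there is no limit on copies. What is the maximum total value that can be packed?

464 marks

Best value-per-unit is D at 29/2, and filling with it alone uses time 16×2=32. No mix of the others beats 16×29 = 464.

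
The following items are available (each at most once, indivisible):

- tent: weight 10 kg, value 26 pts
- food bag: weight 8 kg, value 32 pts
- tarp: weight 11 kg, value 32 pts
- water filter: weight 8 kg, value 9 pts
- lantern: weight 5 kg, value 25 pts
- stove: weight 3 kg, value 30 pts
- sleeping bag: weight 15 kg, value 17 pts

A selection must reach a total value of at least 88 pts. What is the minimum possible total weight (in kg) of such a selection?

21

Subsets with value ≥ 88, sorted by total weight:
- tent+food bag+stove: weight 21, value 88
- food bag+tarp+stove: weight 22, value 94
- food bag+water filter+lantern+stove: weight 24, value 96
- food bag+tarp+lantern: weight 24, value 89
Minimum weight: 21 kg.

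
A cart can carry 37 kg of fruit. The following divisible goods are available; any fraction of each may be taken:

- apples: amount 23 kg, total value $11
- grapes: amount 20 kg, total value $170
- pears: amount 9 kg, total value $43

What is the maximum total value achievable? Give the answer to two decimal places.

216.83

Take in order of value per unit:
- grapes (170/20 per unit): all 20 → value 170, running total 170.00
- pears (43/9 per unit): all 9 → value 43, running total 213.00
- apples (11/23 per unit): 8 of 23 → value 8×11/23 = 3.8261, running total 216.83
Total 216.83.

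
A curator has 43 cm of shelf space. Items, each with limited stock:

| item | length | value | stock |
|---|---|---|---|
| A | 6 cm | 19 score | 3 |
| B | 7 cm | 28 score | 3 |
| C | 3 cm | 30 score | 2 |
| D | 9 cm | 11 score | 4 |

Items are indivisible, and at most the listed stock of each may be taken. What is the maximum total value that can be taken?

Best selections within length 43 and stock limits:
- 2×A + 3×B + 2×C: length 39, value 182
- 1×A + 3×B + 2×C + 1×D: length 42, value 174
Best: 182 score.

182 score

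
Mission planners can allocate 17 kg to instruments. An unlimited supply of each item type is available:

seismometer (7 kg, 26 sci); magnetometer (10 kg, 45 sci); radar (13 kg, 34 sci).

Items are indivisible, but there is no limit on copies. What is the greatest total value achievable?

Best value-per-unit is magnetometer at 45/10; filling with it alone gives 1×45 = 45.
Optimal mix: 1×seismometer + 1×magnetometer → mass 17, value 71.

71 sci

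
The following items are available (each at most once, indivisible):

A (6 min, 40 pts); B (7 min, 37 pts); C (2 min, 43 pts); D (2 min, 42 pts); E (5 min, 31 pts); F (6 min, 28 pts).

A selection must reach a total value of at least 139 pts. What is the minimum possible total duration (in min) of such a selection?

Subsets with value ≥ 139, sorted by total duration:
- A+C+D+E: duration 15, value 156
- C+D+E+F: duration 15, value 144
- B+C+D+E: duration 16, value 153
Minimum duration: 15 min.

15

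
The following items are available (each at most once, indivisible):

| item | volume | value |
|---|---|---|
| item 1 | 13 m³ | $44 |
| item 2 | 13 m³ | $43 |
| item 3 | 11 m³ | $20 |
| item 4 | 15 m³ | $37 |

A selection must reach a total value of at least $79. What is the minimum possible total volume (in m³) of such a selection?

26

Subsets with value ≥ 79, sorted by total volume:
- item 1+item 2: volume 26, value 87
- item 1+item 4: volume 28, value 81
Minimum volume: 26 m³.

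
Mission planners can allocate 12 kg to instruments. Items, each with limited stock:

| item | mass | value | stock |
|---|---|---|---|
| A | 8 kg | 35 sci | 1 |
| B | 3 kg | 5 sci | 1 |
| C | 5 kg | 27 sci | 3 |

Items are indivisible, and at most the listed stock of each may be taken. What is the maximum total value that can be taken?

Best selections within mass 12 and stock limits:
- 2×C: mass 10, value 54
- 1×A + 1×B: mass 11, value 40
- 1×A: mass 8, value 35
Best: 54 sci.

54 sci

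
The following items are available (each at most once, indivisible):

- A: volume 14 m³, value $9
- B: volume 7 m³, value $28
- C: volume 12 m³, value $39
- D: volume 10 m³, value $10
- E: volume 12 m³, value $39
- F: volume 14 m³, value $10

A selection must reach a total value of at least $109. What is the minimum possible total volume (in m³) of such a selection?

Subsets with value ≥ 109, sorted by total volume:
- B+C+D+E: volume 41, value 116
- B+C+E+F: volume 45, value 116
Minimum volume: 41 m³.

41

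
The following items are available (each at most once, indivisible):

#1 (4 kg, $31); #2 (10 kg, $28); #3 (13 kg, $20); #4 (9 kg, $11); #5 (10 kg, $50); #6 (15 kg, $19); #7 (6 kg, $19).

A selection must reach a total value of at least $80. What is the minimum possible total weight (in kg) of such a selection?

Subsets with value ≥ 80, sorted by total weight:
- #1+#5: weight 14, value 81
- #1+#5+#7: weight 20, value 100
- #1+#4+#5: weight 23, value 92
Minimum weight: 14 kg.

14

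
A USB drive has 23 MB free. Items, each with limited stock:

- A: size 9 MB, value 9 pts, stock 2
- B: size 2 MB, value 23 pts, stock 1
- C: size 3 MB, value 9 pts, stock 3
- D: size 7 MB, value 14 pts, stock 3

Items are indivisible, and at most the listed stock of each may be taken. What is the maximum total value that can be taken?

69 pts

Top feasible selections:
- 1×B + 2×C + 2×D: size 22, value 69
- 1×B + 3×D: size 23, value 65
- 1×B + 3×C + 1×D: size 18, value 64
Best: 69 pts.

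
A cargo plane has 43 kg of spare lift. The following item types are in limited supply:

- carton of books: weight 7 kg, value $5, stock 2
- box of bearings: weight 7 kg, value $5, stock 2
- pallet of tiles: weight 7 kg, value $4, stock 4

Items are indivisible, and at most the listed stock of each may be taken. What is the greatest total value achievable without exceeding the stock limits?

Best selections within weight 43 and stock limits:
- 2×carton of books + 2×box of bearings + 2×pallet of tiles: weight 42, value 28
- 1×carton of books + 2×box of bearings + 3×pallet of tiles: weight 42, value 27
- 2×carton of books + 1×box of bearings + 3×pallet of tiles: weight 42, value 27
- 2×box of bearings + 4×pallet of tiles: weight 42, value 26
Best: $28.

$28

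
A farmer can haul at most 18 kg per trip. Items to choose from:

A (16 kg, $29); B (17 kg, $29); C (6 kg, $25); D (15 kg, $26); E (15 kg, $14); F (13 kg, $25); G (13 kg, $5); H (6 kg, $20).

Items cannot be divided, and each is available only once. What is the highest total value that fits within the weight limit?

Check high-value combinations within 18 kg:
- C+H: weight 6+6=12, value 25+20=45
- A: weight 16, value 29
- B: weight 17, value 29
Best: $45.

$45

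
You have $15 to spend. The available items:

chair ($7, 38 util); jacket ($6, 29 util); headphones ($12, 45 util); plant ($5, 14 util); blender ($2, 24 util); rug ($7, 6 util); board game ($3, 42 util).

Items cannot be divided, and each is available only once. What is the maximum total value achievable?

Check high-value combinations within $15:
- chair+blender+board game: cost 7+2+3=12, value 38+24+42=104
- jacket+blender+board game: cost 6+2+3=11, value 29+24+42=95
- chair+plant+board game: cost 7+5+3=15, value 38+14+42=94
- chair+jacket+blender: cost 7+6+2=15, value 38+29+24=91
- headphones+board game: cost 12+3=15, value 45+42=87
Best: 104 util.

104 util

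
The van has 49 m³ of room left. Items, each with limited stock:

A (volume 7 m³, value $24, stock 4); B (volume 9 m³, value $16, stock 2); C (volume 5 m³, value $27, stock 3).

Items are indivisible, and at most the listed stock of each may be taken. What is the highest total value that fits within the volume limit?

Best selections within volume 49 and stock limits:
- 4×A + 3×C: volume 43, value 177
- 3×A + 1×B + 3×C: volume 45, value 169
- 4×A + 1×B + 2×C: volume 47, value 166
- 2×A + 2×B + 3×C: volume 47, value 161
Best: $177.

$177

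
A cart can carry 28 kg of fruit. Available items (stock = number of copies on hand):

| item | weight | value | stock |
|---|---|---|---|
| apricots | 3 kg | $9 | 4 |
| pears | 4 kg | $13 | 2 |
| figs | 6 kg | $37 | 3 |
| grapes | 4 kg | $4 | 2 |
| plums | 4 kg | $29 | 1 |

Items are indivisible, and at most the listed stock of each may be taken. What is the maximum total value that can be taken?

$158

Best selections within weight 28 and stock limits:
- 2×apricots + 3×figs + 1×plums: weight 28, value 158
- 1×pears + 3×figs + 1×plums: weight 26, value 153
- 1×apricots + 3×figs + 1×plums: weight 25, value 149
Best: $158.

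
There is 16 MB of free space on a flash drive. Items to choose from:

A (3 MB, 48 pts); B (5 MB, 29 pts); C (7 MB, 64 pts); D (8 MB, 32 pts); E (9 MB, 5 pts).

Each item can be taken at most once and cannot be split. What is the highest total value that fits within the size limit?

Check high-value combinations within 16 MB:
- A+B+C: size 3+5+7=15, value 48+29+64=141
- A+C: size 3+7=10, value 48+64=112
- A+B+D: size 3+5+8=16, value 48+29+32=109
- C+D: size 7+8=15, value 64+32=96
Best: 141 pts.

141 pts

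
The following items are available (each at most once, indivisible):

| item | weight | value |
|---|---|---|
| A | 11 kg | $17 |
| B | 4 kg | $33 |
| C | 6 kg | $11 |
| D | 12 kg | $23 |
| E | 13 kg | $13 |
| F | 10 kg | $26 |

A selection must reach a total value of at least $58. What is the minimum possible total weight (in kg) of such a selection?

Subsets with value ≥ 58, sorted by total weight:
- B+F: weight 14, value 59
- B+C+F: weight 20, value 70
Minimum weight: 14 kg.

14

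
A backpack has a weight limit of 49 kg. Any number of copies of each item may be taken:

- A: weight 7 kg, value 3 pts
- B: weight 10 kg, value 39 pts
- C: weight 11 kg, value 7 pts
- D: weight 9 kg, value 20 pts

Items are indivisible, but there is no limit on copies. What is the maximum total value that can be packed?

176 pts

Best value-per-unit is B at 39/10; filling with it alone gives 4×39 = 156.
Optimal mix: 4×B + 1×D → weight 49, value 176.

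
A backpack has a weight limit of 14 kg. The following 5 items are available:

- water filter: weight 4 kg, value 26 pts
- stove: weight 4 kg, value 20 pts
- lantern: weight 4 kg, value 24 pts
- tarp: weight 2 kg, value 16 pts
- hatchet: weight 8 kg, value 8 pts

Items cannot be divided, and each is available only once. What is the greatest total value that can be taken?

Check high-value combinations within 14 kg:
- water filter+stove+lantern+tarp: weight 4+4+4+2=14, value 26+20+24+16=86
- water filter+stove+lantern: weight 4+4+4=12, value 26+20+24=70
- water filter+lantern+tarp: weight 4+4+2=10, value 26+24+16=66
- water filter+stove+tarp: weight 4+4+2=10, value 26+20+16=62
Best: 86 pts.

86 pts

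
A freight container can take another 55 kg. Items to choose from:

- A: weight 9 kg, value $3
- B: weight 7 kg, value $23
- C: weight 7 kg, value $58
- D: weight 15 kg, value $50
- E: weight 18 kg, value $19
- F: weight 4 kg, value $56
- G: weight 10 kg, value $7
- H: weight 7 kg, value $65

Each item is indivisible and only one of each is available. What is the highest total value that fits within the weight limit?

Check high-value combinations within 55 kg:
- B+C+D+F+G+H: weight 7+7+15+4+10+7=50, value 23+58+50+56+7+65=259
- A+B+C+D+F+H: weight 9+7+7+15+4+7=49, value 3+23+58+50+56+65=255
- B+C+D+F+H: weight 7+7+15+4+7=40, value 23+58+50+56+65=252
- C+D+E+F+H: weight 7+15+18+4+7=51, value 58+50+19+56+65=248
- A+C+D+F+G+H: weight 9+7+15+4+10+7=52, value 3+58+50+56+7+65=239
Best: $259.

$259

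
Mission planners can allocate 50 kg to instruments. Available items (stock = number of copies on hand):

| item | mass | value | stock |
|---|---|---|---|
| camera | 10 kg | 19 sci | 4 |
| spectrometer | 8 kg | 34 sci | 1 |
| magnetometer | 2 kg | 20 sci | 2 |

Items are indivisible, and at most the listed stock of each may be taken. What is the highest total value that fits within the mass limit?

131 sci

Top feasible selections:
- 3×camera + 1×spectrometer + 2×magnetometer: mass 42, value 131
- 4×camera + 1×spectrometer + 1×magnetometer: mass 50, value 130
- 4×camera + 2×magnetometer: mass 44, value 116
- 2×camera + 1×spectrometer + 2×magnetometer: mass 32, value 112
Best: 131 sci.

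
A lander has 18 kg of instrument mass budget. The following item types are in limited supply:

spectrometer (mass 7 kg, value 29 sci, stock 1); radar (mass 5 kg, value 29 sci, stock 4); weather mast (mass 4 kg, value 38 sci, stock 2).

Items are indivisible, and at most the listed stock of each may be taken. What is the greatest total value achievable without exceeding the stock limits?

134 sci

Best selections within mass 18 and stock limits:
- 2×radar + 2×weather mast: mass 18, value 134
- 1×radar + 2×weather mast: mass 13, value 105
Best: 134 sci.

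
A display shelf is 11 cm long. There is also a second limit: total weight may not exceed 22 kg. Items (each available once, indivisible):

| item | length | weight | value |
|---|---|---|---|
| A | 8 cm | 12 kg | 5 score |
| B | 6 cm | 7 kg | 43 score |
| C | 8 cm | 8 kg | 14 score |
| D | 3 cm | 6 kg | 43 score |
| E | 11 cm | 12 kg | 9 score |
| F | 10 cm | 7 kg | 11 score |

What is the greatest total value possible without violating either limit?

86 score

Feasible sets respecting both limits:
- B+D: length 9, weight 13, value 86
- C+D: length 11, weight 14, value 57
- A+D: length 11, weight 18, value 48
- B: length 6, weight 7, value 43
Best: 86 score.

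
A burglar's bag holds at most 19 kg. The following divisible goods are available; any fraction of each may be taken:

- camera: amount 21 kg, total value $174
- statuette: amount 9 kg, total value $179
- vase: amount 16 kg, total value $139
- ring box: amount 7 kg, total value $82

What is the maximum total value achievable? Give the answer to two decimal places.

Take in order of value per unit:
- statuette (179/9 per unit): all 9 → value 179, running total 179.00
- ring box (82/7 per unit): all 7 → value 82, running total 261.00
- vase (139/16 per unit): 3 of 16 → value 3×139/16 = 26.0625, running total 287.06
Total 287.06.

287.06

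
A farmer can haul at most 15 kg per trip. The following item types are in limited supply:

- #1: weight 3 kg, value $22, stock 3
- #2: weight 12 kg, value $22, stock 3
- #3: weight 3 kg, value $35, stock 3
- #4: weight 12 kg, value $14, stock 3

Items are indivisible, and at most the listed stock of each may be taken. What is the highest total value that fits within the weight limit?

$149

Best selections within weight 15 and stock limits:
- 2×#1 + 3×#3: weight 15, value 149
- 3×#1 + 2×#3: weight 15, value 136
- 1×#1 + 3×#3: weight 12, value 127
- 2×#1 + 2×#3: weight 12, value 114
Best: $149.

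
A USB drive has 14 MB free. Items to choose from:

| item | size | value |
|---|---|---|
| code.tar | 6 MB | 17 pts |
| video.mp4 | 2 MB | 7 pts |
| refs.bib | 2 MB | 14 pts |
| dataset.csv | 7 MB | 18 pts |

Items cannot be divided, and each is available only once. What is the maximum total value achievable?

39 pts

Check high-value combinations within 14 MB:
- video.mp4+refs.bib+dataset.csv: size 2+2+7=11, value 7+14+18=39
- code.tar+video.mp4+refs.bib: size 6+2+2=10, value 17+7+14=38
- code.tar+dataset.csv: size 6+7=13, value 17+18=35
Best: 39 pts.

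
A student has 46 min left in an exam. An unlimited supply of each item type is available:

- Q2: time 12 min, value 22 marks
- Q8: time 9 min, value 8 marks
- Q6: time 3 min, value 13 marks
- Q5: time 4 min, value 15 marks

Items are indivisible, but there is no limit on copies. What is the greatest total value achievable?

Best value-per-unit is Q6 at 13/3; filling with it alone gives 15×13 = 195.
Optimal mix: 14×Q6 + 1×Q5 → time 46, value 197.

197 marks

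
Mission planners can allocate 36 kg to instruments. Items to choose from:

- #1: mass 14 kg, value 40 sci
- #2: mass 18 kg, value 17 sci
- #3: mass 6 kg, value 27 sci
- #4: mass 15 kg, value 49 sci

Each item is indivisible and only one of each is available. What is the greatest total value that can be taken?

116 sci

This is a 0/1 knapsack; check combinations near the capacity.
- #1+#3+#4: mass 14+6+15=35, value 40+27+49=116
- #1+#4: mass 14+15=29, value 40+49=89
- #3+#4: mass 6+15=21, value 27+49=76
Best: 116 sci.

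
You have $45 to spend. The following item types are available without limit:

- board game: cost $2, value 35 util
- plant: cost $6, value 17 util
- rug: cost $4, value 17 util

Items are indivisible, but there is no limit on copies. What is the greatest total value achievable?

Best value-per-unit is board game at 35/2, and filling with it alone uses cost 22×2=44. No mix of the others beats 22×35 = 770.

770 util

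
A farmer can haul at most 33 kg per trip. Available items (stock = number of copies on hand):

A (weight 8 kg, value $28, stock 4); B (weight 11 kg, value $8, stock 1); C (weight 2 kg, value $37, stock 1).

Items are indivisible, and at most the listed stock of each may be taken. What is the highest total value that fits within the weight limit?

$121

Top feasible selections:
- 3×A + 1×C: weight 26, value 121
- 4×A: weight 32, value 112
- 2×A + 1×B + 1×C: weight 29, value 101
- 2×A + 1×C: weight 18, value 93
Best: $121.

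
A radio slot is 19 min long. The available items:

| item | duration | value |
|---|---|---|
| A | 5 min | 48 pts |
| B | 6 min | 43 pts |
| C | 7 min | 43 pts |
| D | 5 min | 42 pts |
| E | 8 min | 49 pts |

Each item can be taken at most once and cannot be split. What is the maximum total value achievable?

140 pts

Check high-value combinations within 19 min:
- A+B+E: duration 5+6+8=19, value 48+43+49=140
- A+D+E: duration 5+5+8=18, value 48+42+49=139
- A+B+C: duration 5+6+7=18, value 48+43+43=134
Best: 140 pts.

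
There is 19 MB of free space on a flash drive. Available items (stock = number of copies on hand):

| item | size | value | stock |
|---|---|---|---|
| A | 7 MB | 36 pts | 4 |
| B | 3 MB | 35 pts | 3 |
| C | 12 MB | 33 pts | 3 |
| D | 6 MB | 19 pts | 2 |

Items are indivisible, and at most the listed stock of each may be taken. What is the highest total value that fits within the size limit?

141 pts

Best selections within size 19 and stock limits:
- 1×A + 3×B: size 16, value 141
- 1×A + 2×B + 1×D: size 19, value 125
- 3×B + 1×D: size 15, value 124
Best: 141 pts.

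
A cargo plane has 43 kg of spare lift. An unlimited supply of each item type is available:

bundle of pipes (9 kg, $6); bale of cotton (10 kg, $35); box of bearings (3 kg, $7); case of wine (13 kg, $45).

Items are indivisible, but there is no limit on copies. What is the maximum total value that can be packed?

$150

Best value-per-unit is bale of cotton at 35/10; filling with it alone gives 4×35 = 140.
Optimal mix: 3×bale of cotton + 1×case of wine → weight 43, value 150.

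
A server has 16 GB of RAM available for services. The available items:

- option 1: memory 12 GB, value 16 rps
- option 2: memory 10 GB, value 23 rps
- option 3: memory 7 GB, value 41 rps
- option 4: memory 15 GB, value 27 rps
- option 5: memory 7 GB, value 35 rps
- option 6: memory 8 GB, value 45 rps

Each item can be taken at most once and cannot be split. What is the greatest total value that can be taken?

Check high-value combinations within 16 GB:
- option 3+option 6: memory 7+8=15, value 41+45=86
- option 5+option 6: memory 7+8=15, value 35+45=80
- option 3+option 5: memory 7+7=14, value 41+35=76
Best: 86 rps.

86 rps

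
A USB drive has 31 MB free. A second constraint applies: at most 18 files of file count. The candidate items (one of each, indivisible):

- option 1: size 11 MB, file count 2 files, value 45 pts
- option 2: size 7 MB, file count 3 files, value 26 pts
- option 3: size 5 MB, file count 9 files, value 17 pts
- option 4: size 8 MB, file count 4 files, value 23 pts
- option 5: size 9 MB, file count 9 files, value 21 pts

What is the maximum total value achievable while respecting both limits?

Feasible sets respecting both limits:
- option 1+option 2+option 3+option 4: size 31, file count 18, value 111
- option 1+option 2+option 4: size 26, file count 9, value 94
- option 1+option 2+option 5: size 27, file count 14, value 92
- option 1+option 4+option 5: size 28, file count 15, value 89
Best: 111 pts.

111 pts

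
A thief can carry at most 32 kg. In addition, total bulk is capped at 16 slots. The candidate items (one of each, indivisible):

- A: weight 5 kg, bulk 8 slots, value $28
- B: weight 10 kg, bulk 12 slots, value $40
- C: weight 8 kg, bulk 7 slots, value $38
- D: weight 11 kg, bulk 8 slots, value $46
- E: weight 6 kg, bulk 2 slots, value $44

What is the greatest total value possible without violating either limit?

Feasible sets respecting both limits:
- D+E: weight 17, bulk 10, value 90
- C+D: weight 19, bulk 15, value 84
- B+E: weight 16, bulk 14, value 84
Best: $90.

$90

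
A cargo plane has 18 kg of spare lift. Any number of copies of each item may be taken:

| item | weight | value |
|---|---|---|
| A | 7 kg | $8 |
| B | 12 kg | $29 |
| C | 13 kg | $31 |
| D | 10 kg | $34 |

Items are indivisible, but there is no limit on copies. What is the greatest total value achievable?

Best value-per-unit is D at 34/10; filling with it alone gives 1×34 = 34.
Optimal mix: 1×A + 1×D → weight 17, value 42.

$42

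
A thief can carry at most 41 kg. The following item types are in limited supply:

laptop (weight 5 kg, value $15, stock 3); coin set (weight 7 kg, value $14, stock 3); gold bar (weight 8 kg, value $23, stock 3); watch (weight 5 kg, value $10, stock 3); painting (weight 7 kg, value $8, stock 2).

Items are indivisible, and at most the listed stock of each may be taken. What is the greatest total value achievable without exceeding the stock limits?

$114

Best selections within weight 41 and stock limits:
- 3×laptop + 3×gold bar: weight 39, value 114
- 2×laptop + 1×coin set + 3×gold bar: weight 41, value 113
- 3×laptop + 2×gold bar + 2×watch: weight 41, value 111
- 2×laptop + 3×gold bar + 1×watch: weight 39, value 109
Best: $114.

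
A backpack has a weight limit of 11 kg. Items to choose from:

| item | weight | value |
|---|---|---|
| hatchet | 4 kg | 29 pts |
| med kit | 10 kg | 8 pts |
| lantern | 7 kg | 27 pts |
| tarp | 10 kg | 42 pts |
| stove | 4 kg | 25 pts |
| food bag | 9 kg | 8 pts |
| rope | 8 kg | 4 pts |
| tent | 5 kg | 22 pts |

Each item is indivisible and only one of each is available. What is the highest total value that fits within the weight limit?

Check high-value combinations within 11 kg:
- hatchet+lantern: weight 4+7=11, value 29+27=56
- hatchet+stove: weight 4+4=8, value 29+25=54
- lantern+stove: weight 7+4=11, value 27+25=52
Best: 56 pts.

56 pts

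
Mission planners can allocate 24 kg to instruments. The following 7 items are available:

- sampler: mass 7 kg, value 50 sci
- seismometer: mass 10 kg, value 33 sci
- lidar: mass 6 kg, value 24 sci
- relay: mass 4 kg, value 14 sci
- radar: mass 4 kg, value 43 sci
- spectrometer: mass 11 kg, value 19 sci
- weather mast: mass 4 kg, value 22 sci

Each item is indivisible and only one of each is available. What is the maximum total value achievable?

Check high-value combinations within 24 kg:
- sampler+lidar+radar+weather mast: mass 7+6+4+4=21, value 50+24+43+22=139
- sampler+lidar+relay+radar: mass 7+6+4+4=21, value 50+24+14+43=131
- sampler+relay+radar+weather mast: mass 7+4+4+4=19, value 50+14+43+22=129
- sampler+seismometer+radar: mass 7+10+4=21, value 50+33+43=126
- seismometer+lidar+radar+weather mast: mass 10+6+4+4=24, value 33+24+43+22=122
Best: 139 sci.

139 sci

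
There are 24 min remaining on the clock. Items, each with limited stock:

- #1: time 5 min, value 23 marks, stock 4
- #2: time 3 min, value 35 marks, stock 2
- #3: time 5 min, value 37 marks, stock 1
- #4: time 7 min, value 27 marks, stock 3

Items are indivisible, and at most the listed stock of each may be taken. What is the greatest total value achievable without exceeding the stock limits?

Best selections within time 24 and stock limits:
- 1×#1 + 2×#2 + 1×#3 + 1×#4: time 23, value 157
- 2×#1 + 2×#2 + 1×#3: time 21, value 153
- 2×#1 + 2×#2 + 1×#4: time 23, value 143
- 3×#1 + 1×#2 + 1×#3: time 23, value 141
Best: 157 marks.

157 marks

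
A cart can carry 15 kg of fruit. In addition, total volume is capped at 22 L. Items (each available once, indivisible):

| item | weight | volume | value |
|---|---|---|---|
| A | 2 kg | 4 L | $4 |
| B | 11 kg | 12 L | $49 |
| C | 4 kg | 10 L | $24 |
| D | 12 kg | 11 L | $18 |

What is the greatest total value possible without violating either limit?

Feasible sets respecting both limits:
- B+C: weight 15, volume 22, value 73
- A+B: weight 13, volume 16, value 53
- B: weight 11, volume 12, value 49
Best: $73.

$73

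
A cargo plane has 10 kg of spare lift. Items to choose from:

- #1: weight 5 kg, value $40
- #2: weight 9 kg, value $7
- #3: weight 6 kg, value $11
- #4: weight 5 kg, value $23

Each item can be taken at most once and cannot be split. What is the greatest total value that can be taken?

$63

This is a 0/1 knapsack; check combinations near the capacity.
- #1+#4: weight 5+5=10, value 40+23=63
- #1: weight 5, value 40
- #4: weight 5, value 23
- #3: weight 6, value 11
- #2: weight 9, value 7
Best: $63.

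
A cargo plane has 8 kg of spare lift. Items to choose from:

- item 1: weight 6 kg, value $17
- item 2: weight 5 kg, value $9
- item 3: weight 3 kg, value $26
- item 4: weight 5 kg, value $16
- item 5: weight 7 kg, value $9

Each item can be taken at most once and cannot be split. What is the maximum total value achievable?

$42

This is a 0/1 knapsack; check combinations near the capacity.
- item 3+item 4: weight 3+5=8, value 26+16=42
- item 2+item 3: weight 5+3=8, value 9+26=35
- item 3: weight 3, value 26
- item 1: weight 6, value 17
Best: $42.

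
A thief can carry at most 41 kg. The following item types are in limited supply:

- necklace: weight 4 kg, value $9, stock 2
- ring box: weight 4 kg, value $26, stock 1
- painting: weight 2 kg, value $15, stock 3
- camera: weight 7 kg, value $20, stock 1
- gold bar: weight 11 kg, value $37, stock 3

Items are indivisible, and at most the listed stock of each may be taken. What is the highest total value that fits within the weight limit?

$167

Top feasible selections:
- 1×ring box + 2×painting + 3×gold bar: weight 41, value 167
- 1×ring box + 3×painting + 1×camera + 2×gold bar: weight 39, value 165
- 2×necklace + 1×ring box + 3×painting + 2×gold bar: weight 40, value 163
Best: $167.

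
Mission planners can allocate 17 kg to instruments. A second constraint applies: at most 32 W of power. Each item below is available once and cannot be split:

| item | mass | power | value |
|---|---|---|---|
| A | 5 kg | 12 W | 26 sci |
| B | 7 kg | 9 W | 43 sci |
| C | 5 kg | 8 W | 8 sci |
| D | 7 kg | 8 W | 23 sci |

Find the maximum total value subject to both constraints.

Feasible sets respecting both limits:
- A+B+C: mass 17, power 29, value 77
- A+B: mass 12, power 21, value 69
- B+D: mass 14, power 17, value 66
- A+C+D: mass 17, power 28, value 57
Best: 77 sci.

77 sci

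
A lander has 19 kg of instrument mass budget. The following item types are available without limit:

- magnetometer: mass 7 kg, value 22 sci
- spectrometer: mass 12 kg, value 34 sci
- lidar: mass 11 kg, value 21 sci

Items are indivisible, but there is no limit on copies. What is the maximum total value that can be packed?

56 sci

Best value-per-unit is magnetometer at 22/7; filling with it alone gives 2×22 = 44.
Optimal mix: 1×magnetometer + 1×spectrometer → mass 19, value 56.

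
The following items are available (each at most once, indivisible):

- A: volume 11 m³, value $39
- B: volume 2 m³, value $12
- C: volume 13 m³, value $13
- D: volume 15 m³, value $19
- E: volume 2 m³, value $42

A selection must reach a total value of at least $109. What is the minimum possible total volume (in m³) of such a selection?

Subsets with value ≥ 109, sorted by total volume:
- A+B+D+E: volume 30, value 112
- A+C+D+E: volume 41, value 113
- A+B+C+D+E: volume 43, value 125
Minimum volume: 30 m³.

30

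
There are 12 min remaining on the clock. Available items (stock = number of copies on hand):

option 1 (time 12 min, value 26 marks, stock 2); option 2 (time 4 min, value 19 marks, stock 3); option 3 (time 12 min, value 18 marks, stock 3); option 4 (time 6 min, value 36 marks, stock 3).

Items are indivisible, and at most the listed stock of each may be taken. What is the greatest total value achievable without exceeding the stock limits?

Best selections within time 12 and stock limits:
- 2×option 4: time 12, value 72
- 3×option 2: time 12, value 57
Best: 72 marks.

72 marks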